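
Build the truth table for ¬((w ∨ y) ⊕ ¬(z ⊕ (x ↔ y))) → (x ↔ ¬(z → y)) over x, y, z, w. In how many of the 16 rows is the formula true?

12

x | y | z | w || φ
T | T | T | T || F
T | T | T | F || F
T | T | F | T || T
T | T | F | F || T
T | F | T | T || T
T | F | T | F || T
T | F | F | T || F
T | F | F | F || T
F | T | T | T || T
F | T | T | F || T
F | T | F | T || T
F | T | F | F || T
F | F | T | T || F
F | F | T | F || T
F | F | F | T || T
F | F | F | F || T
The formula is true on 12 of the 16 rows.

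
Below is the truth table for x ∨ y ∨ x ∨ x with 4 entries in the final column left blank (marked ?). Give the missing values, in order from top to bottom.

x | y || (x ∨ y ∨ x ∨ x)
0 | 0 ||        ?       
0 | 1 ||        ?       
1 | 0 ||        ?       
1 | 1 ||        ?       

Row x=0, y=0: (x ∨ y ∨ x ∨ x) = 0.
Row x=0, y=1: (x ∨ y ∨ x ∨ x) = 1.
Row x=1, y=0: (x ∨ y ∨ x ∨ x) = 1.
Row x=1, y=1: (x ∨ y ∨ x ∨ x) = 1.

0, 1, 1, 1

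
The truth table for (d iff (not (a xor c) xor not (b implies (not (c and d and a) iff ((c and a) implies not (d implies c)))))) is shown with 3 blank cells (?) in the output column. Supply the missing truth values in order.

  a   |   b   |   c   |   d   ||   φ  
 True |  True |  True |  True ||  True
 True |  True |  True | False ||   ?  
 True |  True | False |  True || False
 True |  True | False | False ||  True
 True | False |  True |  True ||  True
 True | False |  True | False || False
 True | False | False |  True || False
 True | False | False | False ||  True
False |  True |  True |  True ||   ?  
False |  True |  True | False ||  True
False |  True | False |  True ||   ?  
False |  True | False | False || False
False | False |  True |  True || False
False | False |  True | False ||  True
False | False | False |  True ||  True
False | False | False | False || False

Row a=True, b=True, c=True, d=False: (not (a xor c) xor not (b implies (not (c and d and a) iff ((c and a) implies not (d implies c))))) = False, so the formula = True.
Row a=False, b=True, c=True, d=True: (not (a xor c) xor not (b implies (not (c and d and a) iff ((c and a) implies not (d implies c))))) = False, so the formula = False.
Row a=False, b=True, c=False, d=True: (not (a xor c) xor not (b implies (not (c and d and a) iff ((c and a) implies not (d implies c))))) = True, so the formula = True.

True, False, True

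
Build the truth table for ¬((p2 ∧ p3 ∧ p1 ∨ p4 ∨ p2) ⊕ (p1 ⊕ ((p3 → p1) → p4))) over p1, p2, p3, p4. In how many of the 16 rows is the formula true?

8

p1 | p2 | p3 | p4 || (p3 ∧ p1) | (p2 ∧ (p3 ∧ p1)) | ((p2 ∧ (p3 ∧ p1)) ∨ p4 ∨ p2) | (p3 → p1) | ((p3 → p1) → p4) | (p1 ⊕ ((p3 → p1) → p4)) | φ
T  | T  | T  | T  ||     T     |        T         |              T               |     T     |        T         |            F            | F
T  | T  | T  | F  ||     T     |        T         |              T               |     T     |        F         |            T            | T
T  | T  | F  | T  ||     F     |        F         |              T               |     T     |        T         |            F            | F
T  | T  | F  | F  ||     F     |        F         |              T               |     T     |        F         |            T            | T
T  | F  | T  | T  ||     T     |        F         |              T               |     T     |        T         |            F            | F
T  | F  | T  | F  ||     T     |        F         |              F               |     T     |        F         |            T            | F
T  | F  | F  | T  ||     F     |        F         |              T               |     T     |        T         |            F            | F
T  | F  | F  | F  ||     F     |        F         |              F               |     T     |        F         |            T            | F
F  | T  | T  | T  ||     F     |        F         |              T               |     F     |        T         |            T            | T
F  | T  | T  | F  ||     F     |        F         |              T               |     F     |        T         |            T            | T
F  | T  | F  | T  ||     F     |        F         |              T               |     T     |        T         |            T            | T
F  | T  | F  | F  ||     F     |        F         |              T               |     T     |        F         |            F            | F
F  | F  | T  | T  ||     F     |        F         |              T               |     F     |        T         |            T            | T
F  | F  | T  | F  ||     F     |        F         |              F               |     F     |        T         |            T            | F
F  | F  | F  | T  ||     F     |        F         |              T               |     T     |        T         |            T            | T
F  | F  | F  | F  ||     F     |        F         |              F               |     T     |        F         |            F            | T
The formula is true on 8 of the 16 rows.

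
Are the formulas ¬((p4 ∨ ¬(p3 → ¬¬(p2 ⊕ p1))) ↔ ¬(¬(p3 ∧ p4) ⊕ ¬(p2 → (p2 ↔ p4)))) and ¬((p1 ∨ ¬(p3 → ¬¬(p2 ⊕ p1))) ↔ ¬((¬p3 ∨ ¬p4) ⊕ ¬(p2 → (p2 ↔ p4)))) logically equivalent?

not equivalent

p1 | p2 | p3 | p4 | φ | ψ
-- | -- | -- | -- | - | -
0  | 0  | 0  | 0  | 0 | 0
0  | 0  | 0  | 1  | 1 | 0
0  | 0  | 1  | 0  | 1 | 1
0  | 0  | 1  | 1  | 0 | 0
0  | 1  | 0  | 0  | 1 | 1
0  | 1  | 0  | 1  | 1 | 0
0  | 1  | 1  | 0  | 1 | 1
0  | 1  | 1  | 1  | 0 | 1
1  | 0  | 0  | 0  | 0 | 1
1  | 0  | 0  | 1  | 1 | 1
1  | 0  | 1  | 0  | 0 | 1
1  | 0  | 1  | 1  | 0 | 0
1  | 1  | 0  | 0  | 1 | 0
1  | 1  | 0  | 1  | 1 | 1
1  | 1  | 1  | 0  | 0 | 0
1  | 1  | 1  | 1  | 0 | 0
The columns differ at p1=0, p2=0, p3=0, p4=1 (φ=1, ψ=0), so they are not equivalent.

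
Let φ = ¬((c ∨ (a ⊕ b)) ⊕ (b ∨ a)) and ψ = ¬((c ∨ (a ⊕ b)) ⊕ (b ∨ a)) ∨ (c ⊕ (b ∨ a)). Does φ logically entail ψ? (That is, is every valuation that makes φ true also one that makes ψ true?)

yes

a | b | c | φ | ψ
- | - | - | - | -
0 | 0 | 0 | 1 | 1
0 | 0 | 1 | 0 | 1
0 | 1 | 0 | 1 | 1
0 | 1 | 1 | 1 | 1
1 | 0 | 0 | 1 | 1
1 | 0 | 1 | 1 | 1
1 | 1 | 0 | 0 | 1
1 | 1 | 1 | 1 | 1
In every row where φ is true, ψ is also true, so φ ⊨ ψ.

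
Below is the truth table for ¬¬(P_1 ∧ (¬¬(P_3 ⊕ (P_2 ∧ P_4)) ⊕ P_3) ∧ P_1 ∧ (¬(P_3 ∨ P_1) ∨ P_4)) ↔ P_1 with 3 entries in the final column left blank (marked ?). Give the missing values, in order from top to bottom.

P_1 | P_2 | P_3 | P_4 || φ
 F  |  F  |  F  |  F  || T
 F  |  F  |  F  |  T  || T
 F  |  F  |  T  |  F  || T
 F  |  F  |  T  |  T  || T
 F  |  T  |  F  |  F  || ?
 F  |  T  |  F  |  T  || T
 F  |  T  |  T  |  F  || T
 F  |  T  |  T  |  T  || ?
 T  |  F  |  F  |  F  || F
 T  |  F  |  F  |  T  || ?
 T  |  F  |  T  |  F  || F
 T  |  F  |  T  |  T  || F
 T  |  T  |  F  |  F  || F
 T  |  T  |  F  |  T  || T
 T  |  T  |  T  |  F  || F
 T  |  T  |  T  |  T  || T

Row P_1=F, P_2=T, P_3=F, P_4=F: ¬¬(P_1 ∧ (¬¬(P_3 ⊕ (P_2 ∧ P_4)) ⊕ P_3) ∧ P_1 ∧ (¬(P_3 ∨ P_1) ∨ P_4)) = F, so the formula = T.
Row P_1=F, P_2=T, P_3=T, P_4=T: ¬¬(P_1 ∧ (¬¬(P_3 ⊕ (P_2 ∧ P_4)) ⊕ P_3) ∧ P_1 ∧ (¬(P_3 ∨ P_1) ∨ P_4)) = F, so the formula = T.
Row P_1=T, P_2=F, P_3=F, P_4=T: ¬¬(P_1 ∧ (¬¬(P_3 ⊕ (P_2 ∧ P_4)) ⊕ P_3) ∧ P_1 ∧ (¬(P_3 ∨ P_1) ∨ P_4)) = F, so the formula = F.

T, T, F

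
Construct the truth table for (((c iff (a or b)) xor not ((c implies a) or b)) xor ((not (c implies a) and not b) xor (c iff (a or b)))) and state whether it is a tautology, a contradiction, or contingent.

contradiction

a | b | c || (a or b) | (c iff (a or b)) | (c implies a) | ((c implies a) or b) | not ((c implies a) or b) | not (c implies a) | not b | φ
F | F | F ||    F     |        T         |       T       |          T           |            F             |         F         |   T   | F
F | F | T ||    F     |        F         |       F       |          F           |            T             |         T         |   T   | F
F | T | F ||    T     |        F         |       T       |          T           |            F             |         F         |   F   | F
F | T | T ||    T     |        T         |       F       |          T           |            F             |         T         |   F   | F
T | F | F ||    T     |        F         |       T       |          T           |            F             |         F         |   T   | F
T | F | T ||    T     |        T         |       T       |          T           |            F             |         F         |   T   | F
T | T | F ||    T     |        F         |       T       |          T           |            F             |         F         |   F   | F
T | T | T ||    T     |        T         |       T       |          T           |            F             |         F         |   F   | F
Every row is F, so the formula is a contradiction.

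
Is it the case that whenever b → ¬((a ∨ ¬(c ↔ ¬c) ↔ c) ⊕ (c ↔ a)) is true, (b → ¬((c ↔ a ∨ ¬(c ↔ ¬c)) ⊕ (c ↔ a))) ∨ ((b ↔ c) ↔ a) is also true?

yes

  a   |   b   |   c   ||   φ   |   ψ  
 True |  True |  True ||  True |  True
 True |  True | False ||  True |  True
 True | False |  True ||  True |  True
 True | False | False ||  True |  True
False |  True |  True || False | False
False |  True | False || False |  True
False | False |  True ||  True |  True
False | False | False ||  True |  True
In every row where φ is true, ψ is also true, so φ ⊨ ψ.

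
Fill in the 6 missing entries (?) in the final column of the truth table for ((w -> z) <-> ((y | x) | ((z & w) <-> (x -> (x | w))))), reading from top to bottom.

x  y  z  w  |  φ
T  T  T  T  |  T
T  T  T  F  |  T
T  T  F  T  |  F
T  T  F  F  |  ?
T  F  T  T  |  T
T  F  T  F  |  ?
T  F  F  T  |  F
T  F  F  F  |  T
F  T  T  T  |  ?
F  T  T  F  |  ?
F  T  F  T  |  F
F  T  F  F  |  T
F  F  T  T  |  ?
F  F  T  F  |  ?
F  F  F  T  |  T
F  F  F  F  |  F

Row x=T, y=T, z=F, w=F: (w -> z) = T, ((y | x) | ((z & w) <-> (x -> (x | w)))) = T, so the formula = T.
Row x=T, y=F, z=T, w=F: (w -> z) = T, ((y | x) | ((z & w) <-> (x -> (x | w)))) = T, so the formula = T.
Row x=F, y=T, z=T, w=T: (w -> z) = T, ((y | x) | ((z & w) <-> (x -> (x | w)))) = T, so the formula = T.
Row x=F, y=T, z=T, w=F: (w -> z) = T, ((y | x) | ((z & w) <-> (x -> (x | w)))) = T, so the formula = T.
Row x=F, y=F, z=T, w=T: (w -> z) = T, ((y | x) | ((z & w) <-> (x -> (x | w)))) = T, so the formula = T.
Row x=F, y=F, z=T, w=F: (w -> z) = T, ((y | x) | ((z & w) <-> (x -> (x | w)))) = F, so the formula = F.

T, T, T, T, T, F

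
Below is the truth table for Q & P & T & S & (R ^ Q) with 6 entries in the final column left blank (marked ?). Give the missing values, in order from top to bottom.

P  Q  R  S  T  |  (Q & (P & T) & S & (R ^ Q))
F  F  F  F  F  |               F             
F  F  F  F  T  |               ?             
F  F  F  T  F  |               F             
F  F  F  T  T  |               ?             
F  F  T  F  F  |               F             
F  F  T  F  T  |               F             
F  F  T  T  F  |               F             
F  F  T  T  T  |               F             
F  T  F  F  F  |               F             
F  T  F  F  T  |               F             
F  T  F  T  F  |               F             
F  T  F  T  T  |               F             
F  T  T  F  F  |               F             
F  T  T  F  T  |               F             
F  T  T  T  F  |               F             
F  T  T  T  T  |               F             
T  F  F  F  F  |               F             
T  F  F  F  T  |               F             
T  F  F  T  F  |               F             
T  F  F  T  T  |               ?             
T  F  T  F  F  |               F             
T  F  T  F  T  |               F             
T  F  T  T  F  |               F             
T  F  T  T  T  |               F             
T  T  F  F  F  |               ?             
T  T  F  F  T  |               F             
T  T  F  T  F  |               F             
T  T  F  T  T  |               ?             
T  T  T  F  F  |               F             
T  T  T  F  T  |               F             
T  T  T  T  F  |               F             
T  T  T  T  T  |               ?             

F, F, F, F, T, F

Row P=F, Q=F, R=F, S=F, T=T: (P & T) = F, (R ^ Q) = F, so (Q & (P & T) & S & (R ^ Q)) = F.
Row P=F, Q=F, R=F, S=T, T=T: (P & T) = F, (R ^ Q) = F, so (Q & (P & T) & S & (R ^ Q)) = F.
Row P=T, Q=F, R=F, S=T, T=T: (P & T) = T, (R ^ Q) = F, so (Q & (P & T) & S & (R ^ Q)) = F.
Row P=T, Q=T, R=F, S=F, T=F: (P & T) = F, (R ^ Q) = T, so (Q & (P & T) & S & (R ^ Q)) = F.
Row P=T, Q=T, R=F, S=T, T=T: (P & T) = T, (R ^ Q) = T, so (Q & (P & T) & S & (R ^ Q)) = T.
Row P=T, Q=T, R=T, S=T, T=T: (P & T) = T, (R ^ Q) = F, so (Q & (P & T) & S & (R ^ Q)) = F.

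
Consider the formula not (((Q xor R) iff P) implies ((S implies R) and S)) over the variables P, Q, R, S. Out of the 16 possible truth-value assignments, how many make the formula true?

P  Q  R  S  |  (Q xor R)  ((Q xor R) iff P)  (S implies R)  ((S implies R) and S)  φ
1  1  1  1  |      0              0                1                  1            0
1  1  1  0  |      0              0                1                  0            0
1  1  0  1  |      1              1                0                  0            1
1  1  0  0  |      1              1                1                  0            1
1  0  1  1  |      1              1                1                  1            0
1  0  1  0  |      1              1                1                  0            1
1  0  0  1  |      0              0                0                  0            0
1  0  0  0  |      0              0                1                  0            0
0  1  1  1  |      0              1                1                  1            0
0  1  1  0  |      0              1                1                  0            1
0  1  0  1  |      1              0                0                  0            0
0  1  0  0  |      1              0                1                  0            0
0  0  1  1  |      1              0                1                  1            0
0  0  1  0  |      1              0                1                  0            0
0  0  0  1  |      0              1                0                  0            1
0  0  0  0  |      0              1                1                  0            1
The formula is true on 6 of the 16 rows.

6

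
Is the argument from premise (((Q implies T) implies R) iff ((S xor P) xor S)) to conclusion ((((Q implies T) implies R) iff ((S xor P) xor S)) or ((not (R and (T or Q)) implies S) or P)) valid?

P | Q | R | S | T | φ | ψ
- | - | - | - | - | - | -
F | F | F | F | F | T | T
F | F | F | F | T | T | T
F | F | F | T | F | T | T
F | F | F | T | T | T | T
F | F | T | F | F | F | F
F | F | T | F | T | F | T
F | F | T | T | F | F | T
F | F | T | T | T | F | T
F | T | F | F | F | F | F
F | T | F | F | T | T | T
F | T | F | T | F | F | T
F | T | F | T | T | T | T
F | T | T | F | F | F | T
F | T | T | F | T | F | T
F | T | T | T | F | F | T
F | T | T | T | T | F | T
T | F | F | F | F | F | T
T | F | F | F | T | F | T
T | F | F | T | F | F | T
T | F | F | T | T | F | T
T | F | T | F | F | T | T
T | F | T | F | T | T | T
T | F | T | T | F | T | T
T | F | T | T | T | T | T
T | T | F | F | F | T | T
T | T | F | F | T | F | T
T | T | F | T | F | T | T
T | T | F | T | T | F | T
T | T | T | F | F | T | T
T | T | T | F | T | T | T
T | T | T | T | F | T | T
T | T | T | T | T | T | T
In every row where φ is true, ψ is also true, so φ ⊨ ψ.

yes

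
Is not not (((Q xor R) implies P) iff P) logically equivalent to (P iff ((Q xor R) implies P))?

equivalent

P | Q | R | φ | ψ
- | - | - | - | -
F | F | F | F | F
F | F | T | T | T
F | T | F | T | T
F | T | T | F | F
T | F | F | T | T
T | F | T | T | T
T | T | F | T | T
T | T | T | T | T
The columns for φ and ψ agree on every row, so they are logically equivalent.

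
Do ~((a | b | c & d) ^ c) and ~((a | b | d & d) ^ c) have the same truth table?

not equivalent

a | b | c | d || φ | ψ
1 | 1 | 1 | 1 || 1 | 1
1 | 1 | 1 | 0 || 1 | 1
1 | 1 | 0 | 1 || 0 | 0
1 | 1 | 0 | 0 || 0 | 0
1 | 0 | 1 | 1 || 1 | 1
1 | 0 | 1 | 0 || 1 | 1
1 | 0 | 0 | 1 || 0 | 0
1 | 0 | 0 | 0 || 0 | 0
0 | 1 | 1 | 1 || 1 | 1
0 | 1 | 1 | 0 || 1 | 1
0 | 1 | 0 | 1 || 0 | 0
0 | 1 | 0 | 0 || 0 | 0
0 | 0 | 1 | 1 || 1 | 1
0 | 0 | 1 | 0 || 0 | 0
0 | 0 | 0 | 1 || 1 | 0
0 | 0 | 0 | 0 || 1 | 1
The columns differ at a=0, b=0, c=0, d=1 (φ=1, ψ=0), so they are not equivalent.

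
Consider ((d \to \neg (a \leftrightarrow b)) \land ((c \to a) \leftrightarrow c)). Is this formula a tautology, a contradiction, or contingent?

contingent

a | b | c | d | φ
- | - | - | - | -
F | F | F | F | F
F | F | F | T | F
F | F | T | F | F
F | F | T | T | F
F | T | F | F | F
F | T | F | T | F
F | T | T | F | F
F | T | T | T | F
T | F | F | F | F
T | F | F | T | F
T | F | T | F | T
T | F | T | T | T
T | T | F | F | F
T | T | F | T | F
T | T | T | F | T
T | T | T | T | F
3 of 16 rows are T, so the formula is contingent.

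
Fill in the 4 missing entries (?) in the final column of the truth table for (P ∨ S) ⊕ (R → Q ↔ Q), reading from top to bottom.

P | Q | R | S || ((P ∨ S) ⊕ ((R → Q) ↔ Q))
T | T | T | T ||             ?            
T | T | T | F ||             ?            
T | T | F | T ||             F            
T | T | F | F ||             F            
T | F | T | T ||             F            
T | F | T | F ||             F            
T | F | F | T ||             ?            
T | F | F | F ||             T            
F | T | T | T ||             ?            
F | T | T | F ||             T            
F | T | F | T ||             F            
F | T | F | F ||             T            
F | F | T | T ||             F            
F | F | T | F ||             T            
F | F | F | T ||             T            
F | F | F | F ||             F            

Row P=T, Q=T, R=T, S=T: (P ∨ S) = T, (R → Q ↔ Q) = T, so ((P ∨ S) ⊕ ((R → Q) ↔ Q)) = F.
Row P=T, Q=T, R=T, S=F: (P ∨ S) = T, (R → Q ↔ Q) = T, so ((P ∨ S) ⊕ ((R → Q) ↔ Q)) = F.
Row P=T, Q=F, R=F, S=T: (P ∨ S) = T, (R → Q ↔ Q) = F, so ((P ∨ S) ⊕ ((R → Q) ↔ Q)) = T.
Row P=F, Q=T, R=T, S=T: (P ∨ S) = T, (R → Q ↔ Q) = T, so ((P ∨ S) ⊕ ((R → Q) ↔ Q)) = F.

F, F, T, F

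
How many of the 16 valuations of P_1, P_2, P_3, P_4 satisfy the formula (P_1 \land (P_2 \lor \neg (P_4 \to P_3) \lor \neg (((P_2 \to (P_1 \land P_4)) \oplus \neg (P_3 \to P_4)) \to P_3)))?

P_1  P_2  P_3  P_4  |  φ
 T    T    T    T   |  T
 T    T    T    F   |  T
 T    T    F    T   |  T
 T    T    F    F   |  T
 T    F    T    T   |  F
 T    F    T    F   |  F
 T    F    F    T   |  T
 T    F    F    F   |  T
 F    T    T    T   |  F
 F    T    T    F   |  F
 F    T    F    T   |  F
 F    T    F    F   |  F
 F    F    T    T   |  F
 F    F    T    F   |  F
 F    F    F    T   |  F
 F    F    F    F   |  F
The formula is true on 6 of the 16 rows.

6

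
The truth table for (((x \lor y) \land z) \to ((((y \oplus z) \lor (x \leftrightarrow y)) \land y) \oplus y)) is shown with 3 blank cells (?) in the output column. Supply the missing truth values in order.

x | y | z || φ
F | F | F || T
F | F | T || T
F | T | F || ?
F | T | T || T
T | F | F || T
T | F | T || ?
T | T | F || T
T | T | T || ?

Row x=F, y=T, z=F: ((x \lor y) \land z) = F, ((((y \oplus z) \lor (x \leftrightarrow y)) \land y) \oplus y) = F, so the formula = T.
Row x=T, y=F, z=T: ((x \lor y) \land z) = T, ((((y \oplus z) \lor (x \leftrightarrow y)) \land y) \oplus y) = F, so the formula = F.
Row x=T, y=T, z=T: ((x \lor y) \land z) = T, ((((y \oplus z) \lor (x \leftrightarrow y)) \land y) \oplus y) = F, so the formula = F.

T, F, F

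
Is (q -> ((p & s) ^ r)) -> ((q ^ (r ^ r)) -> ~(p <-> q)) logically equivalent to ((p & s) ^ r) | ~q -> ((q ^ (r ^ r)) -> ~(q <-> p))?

p  q  r  s  |  φ  ψ
T  T  T  T  |  T  T
T  T  T  F  |  F  F
T  T  F  T  |  F  F
T  T  F  F  |  T  T
T  F  T  T  |  T  T
T  F  T  F  |  T  T
T  F  F  T  |  T  T
T  F  F  F  |  T  T
F  T  T  T  |  T  T
F  T  T  F  |  T  T
F  T  F  T  |  T  T
F  T  F  F  |  T  T
F  F  T  T  |  T  T
F  F  T  F  |  T  T
F  F  F  T  |  T  T
F  F  F  F  |  T  T
The columns for φ and ψ agree on every row, so they are logically equivalent.

equivalent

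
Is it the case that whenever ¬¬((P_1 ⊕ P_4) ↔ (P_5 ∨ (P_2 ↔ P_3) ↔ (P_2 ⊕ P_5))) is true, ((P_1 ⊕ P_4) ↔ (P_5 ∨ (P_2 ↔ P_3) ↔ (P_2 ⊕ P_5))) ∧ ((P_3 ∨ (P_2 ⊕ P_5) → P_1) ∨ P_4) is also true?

P_1 | P_2 | P_3 | P_4 | P_5 | φ | ψ
--- | --- | --- | --- | --- | - | -
 T  |  T  |  T  |  T  |  T  | T | T
 T  |  T  |  T  |  T  |  F  | F | F
 T  |  T  |  T  |  F  |  T  | F | F
 T  |  T  |  T  |  F  |  F  | T | T
 T  |  T  |  F  |  T  |  T  | T | T
 T  |  T  |  F  |  T  |  F  | T | T
 T  |  T  |  F  |  F  |  T  | F | F
 T  |  T  |  F  |  F  |  F  | F | F
 T  |  F  |  T  |  T  |  T  | F | F
 T  |  F  |  T  |  T  |  F  | F | F
 T  |  F  |  T  |  F  |  T  | T | T
 T  |  F  |  T  |  F  |  F  | T | T
 T  |  F  |  F  |  T  |  T  | F | F
 T  |  F  |  F  |  T  |  F  | T | T
 T  |  F  |  F  |  F  |  T  | T | T
 T  |  F  |  F  |  F  |  F  | F | F
 F  |  T  |  T  |  T  |  T  | F | F
 F  |  T  |  T  |  T  |  F  | T | T
 F  |  T  |  T  |  F  |  T  | T | F
 F  |  T  |  T  |  F  |  F  | F | F
 F  |  T  |  F  |  T  |  T  | F | F
 F  |  T  |  F  |  T  |  F  | F | F
 F  |  T  |  F  |  F  |  T  | T | T
 F  |  T  |  F  |  F  |  F  | T | F
 F  |  F  |  T  |  T  |  T  | T | T
 F  |  F  |  T  |  T  |  F  | T | T
 F  |  F  |  T  |  F  |  T  | F | F
 F  |  F  |  T  |  F  |  F  | F | F
 F  |  F  |  F  |  T  |  T  | T | T
 F  |  F  |  F  |  T  |  F  | F | F
 F  |  F  |  F  |  F  |  T  | F | F
 F  |  F  |  F  |  F  |  F  | T | T
At P_1=F, P_2=T, P_3=T, P_4=F, P_5=T we have φ true but ψ false, so φ does not entail ψ.

no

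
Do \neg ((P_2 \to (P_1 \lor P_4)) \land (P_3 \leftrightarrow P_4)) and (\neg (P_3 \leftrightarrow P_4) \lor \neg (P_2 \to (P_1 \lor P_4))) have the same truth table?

equivalent

 P_1  |  P_2  |  P_3  |  P_4  ||   φ   |   ψ  
 True |  True |  True |  True || False | False
 True |  True |  True | False ||  True |  True
 True |  True | False |  True ||  True |  True
 True |  True | False | False || False | False
 True | False |  True |  True || False | False
 True | False |  True | False ||  True |  True
 True | False | False |  True ||  True |  True
 True | False | False | False || False | False
False |  True |  True |  True || False | False
False |  True |  True | False ||  True |  True
False |  True | False |  True ||  True |  True
False |  True | False | False ||  True |  True
False | False |  True |  True || False | False
False | False |  True | False ||  True |  True
False | False | False |  True ||  True |  True
False | False | False | False || False | False
The columns for φ and ψ agree on every row, so they are logically equivalent.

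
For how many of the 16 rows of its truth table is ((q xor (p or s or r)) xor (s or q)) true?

p  q  r  s  |  (p or s or r)  (q xor (p or s or r))  (s or q)  φ
1  1  1  1  |        1                  0               1      1
1  1  1  0  |        1                  0               1      1
1  1  0  1  |        1                  0               1      1
1  1  0  0  |        1                  0               1      1
1  0  1  1  |        1                  1               1      0
1  0  1  0  |        1                  1               0      1
1  0  0  1  |        1                  1               1      0
1  0  0  0  |        1                  1               0      1
0  1  1  1  |        1                  0               1      1
0  1  1  0  |        1                  0               1      1
0  1  0  1  |        1                  0               1      1
0  1  0  0  |        0                  1               1      0
0  0  1  1  |        1                  1               1      0
0  0  1  0  |        1                  1               0      1
0  0  0  1  |        1                  1               1      0
0  0  0  0  |        0                  0               0      0
The formula is true on 10 of the 16 rows.

10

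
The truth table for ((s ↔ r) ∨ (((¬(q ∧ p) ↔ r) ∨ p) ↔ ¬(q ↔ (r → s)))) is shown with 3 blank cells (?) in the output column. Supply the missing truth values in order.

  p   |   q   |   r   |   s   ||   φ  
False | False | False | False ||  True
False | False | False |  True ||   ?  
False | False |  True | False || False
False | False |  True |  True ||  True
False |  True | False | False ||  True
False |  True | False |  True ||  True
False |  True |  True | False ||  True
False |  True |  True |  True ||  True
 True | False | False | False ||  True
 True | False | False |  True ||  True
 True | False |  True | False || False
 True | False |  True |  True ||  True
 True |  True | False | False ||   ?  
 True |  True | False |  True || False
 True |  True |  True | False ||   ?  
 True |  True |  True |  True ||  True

False, True, True

Row p=False, q=False, r=False, s=True: (s ↔ r) = False, (((¬(q ∧ p) ↔ r) ∨ p) ↔ ¬(q ↔ (r → s))) = False, so the formula = False.
Row p=True, q=True, r=False, s=False: (s ↔ r) = True, (((¬(q ∧ p) ↔ r) ∨ p) ↔ ¬(q ↔ (r → s))) = False, so the formula = True.
Row p=True, q=True, r=True, s=False: (s ↔ r) = False, (((¬(q ∧ p) ↔ r) ∨ p) ↔ ¬(q ↔ (r → s))) = True, so the formula = True.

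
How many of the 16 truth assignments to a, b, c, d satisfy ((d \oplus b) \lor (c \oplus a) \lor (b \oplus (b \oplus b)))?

14

a | b | c | d | φ
- | - | - | - | -
1 | 1 | 1 | 1 | 1
1 | 1 | 1 | 0 | 1
1 | 1 | 0 | 1 | 1
1 | 1 | 0 | 0 | 1
1 | 0 | 1 | 1 | 1
1 | 0 | 1 | 0 | 0
1 | 0 | 0 | 1 | 1
1 | 0 | 0 | 0 | 1
0 | 1 | 1 | 1 | 1
0 | 1 | 1 | 0 | 1
0 | 1 | 0 | 1 | 1
0 | 1 | 0 | 0 | 1
0 | 0 | 1 | 1 | 1
0 | 0 | 1 | 0 | 1
0 | 0 | 0 | 1 | 1
0 | 0 | 0 | 0 | 0
The formula is true on 14 of the 16 rows.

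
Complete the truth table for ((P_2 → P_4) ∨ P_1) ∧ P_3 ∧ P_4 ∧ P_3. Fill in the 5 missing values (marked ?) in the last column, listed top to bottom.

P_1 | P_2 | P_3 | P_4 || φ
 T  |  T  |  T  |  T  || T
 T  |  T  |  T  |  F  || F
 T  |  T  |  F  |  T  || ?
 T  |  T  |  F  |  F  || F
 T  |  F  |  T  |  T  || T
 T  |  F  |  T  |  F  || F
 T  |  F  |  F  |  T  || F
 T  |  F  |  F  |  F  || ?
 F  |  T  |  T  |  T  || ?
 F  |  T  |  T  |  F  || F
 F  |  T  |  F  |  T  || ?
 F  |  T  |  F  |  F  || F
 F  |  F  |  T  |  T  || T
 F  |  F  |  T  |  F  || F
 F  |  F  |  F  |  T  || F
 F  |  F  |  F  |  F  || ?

Row P_1=T, P_2=T, P_3=F, P_4=T: (((P_2 → P_4) ∨ P_1) ∧ P_3 ∧ P_4) = F, so the formula = F.
Row P_1=T, P_2=F, P_3=F, P_4=F: (((P_2 → P_4) ∨ P_1) ∧ P_3 ∧ P_4) = F, so the formula = F.
Row P_1=F, P_2=T, P_3=T, P_4=T: (((P_2 → P_4) ∨ P_1) ∧ P_3 ∧ P_4) = T, so the formula = T.
Row P_1=F, P_2=T, P_3=F, P_4=T: (((P_2 → P_4) ∨ P_1) ∧ P_3 ∧ P_4) = F, so the formula = F.
Row P_1=F, P_2=F, P_3=F, P_4=F: (((P_2 → P_4) ∨ P_1) ∧ P_3 ∧ P_4) = F, so the formula = F.

F, F, T, F, F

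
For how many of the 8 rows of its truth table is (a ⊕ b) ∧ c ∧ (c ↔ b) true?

1

a  b  c  |  ((a ⊕ b) ∧ c ∧ (c ↔ b))
T  T  T  |             F           
T  T  F  |             F           
T  F  T  |             F           
T  F  F  |             F           
F  T  T  |             T           
F  T  F  |             F           
F  F  T  |             F           
F  F  F  |             F           
The formula is true on 1 of the 8 rows.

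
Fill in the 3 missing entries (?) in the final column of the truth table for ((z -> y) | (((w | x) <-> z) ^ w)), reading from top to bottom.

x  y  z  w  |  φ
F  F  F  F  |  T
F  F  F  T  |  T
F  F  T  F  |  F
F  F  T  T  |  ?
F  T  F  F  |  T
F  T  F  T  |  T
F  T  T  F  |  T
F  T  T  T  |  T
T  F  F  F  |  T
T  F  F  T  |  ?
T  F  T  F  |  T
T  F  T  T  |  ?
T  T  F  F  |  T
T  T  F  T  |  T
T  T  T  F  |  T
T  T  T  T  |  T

Row x=F, y=F, z=T, w=T: (z -> y) = F, (((w | x) <-> z) ^ w) = F, so the formula = F.
Row x=T, y=F, z=F, w=T: (z -> y) = T, (((w | x) <-> z) ^ w) = T, so the formula = T.
Row x=T, y=F, z=T, w=T: (z -> y) = F, (((w | x) <-> z) ^ w) = F, so the formula = F.

F, T, F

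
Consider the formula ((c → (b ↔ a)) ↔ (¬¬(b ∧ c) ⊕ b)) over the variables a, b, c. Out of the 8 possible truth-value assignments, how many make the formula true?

4

a | b | c | φ
- | - | - | -
F | F | F | F
F | F | T | F
F | T | F | T
F | T | T | T
T | F | F | F
T | F | T | T
T | T | F | T
T | T | T | F
The formula is true on 4 of the 8 rows.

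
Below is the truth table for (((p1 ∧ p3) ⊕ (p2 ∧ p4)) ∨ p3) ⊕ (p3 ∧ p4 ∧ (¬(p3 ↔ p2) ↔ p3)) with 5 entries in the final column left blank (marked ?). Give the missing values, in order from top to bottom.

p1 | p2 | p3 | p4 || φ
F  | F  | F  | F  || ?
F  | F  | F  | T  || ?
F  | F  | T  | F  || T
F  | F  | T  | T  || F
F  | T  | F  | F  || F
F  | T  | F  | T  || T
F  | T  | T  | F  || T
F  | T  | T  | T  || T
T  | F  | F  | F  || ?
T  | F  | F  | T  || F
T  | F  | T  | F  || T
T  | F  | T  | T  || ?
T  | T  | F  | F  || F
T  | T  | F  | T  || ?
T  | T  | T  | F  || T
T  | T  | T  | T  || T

F, F, F, F, T

Row p1=F, p2=F, p3=F, p4=F: (((p1 ∧ p3) ⊕ (p2 ∧ p4)) ∨ p3) = F, (p3 ∧ p4 ∧ (¬(p3 ↔ p2) ↔ p3)) = F, so the formula = F.
Row p1=F, p2=F, p3=F, p4=T: (((p1 ∧ p3) ⊕ (p2 ∧ p4)) ∨ p3) = F, (p3 ∧ p4 ∧ (¬(p3 ↔ p2) ↔ p3)) = F, so the formula = F.
Row p1=T, p2=F, p3=F, p4=F: (((p1 ∧ p3) ⊕ (p2 ∧ p4)) ∨ p3) = F, (p3 ∧ p4 ∧ (¬(p3 ↔ p2) ↔ p3)) = F, so the formula = F.
Row p1=T, p2=F, p3=T, p4=T: (((p1 ∧ p3) ⊕ (p2 ∧ p4)) ∨ p3) = T, (p3 ∧ p4 ∧ (¬(p3 ↔ p2) ↔ p3)) = T, so the formula = F.
Row p1=T, p2=T, p3=F, p4=T: (((p1 ∧ p3) ⊕ (p2 ∧ p4)) ∨ p3) = T, (p3 ∧ p4 ∧ (¬(p3 ↔ p2) ↔ p3)) = F, so the formula = T.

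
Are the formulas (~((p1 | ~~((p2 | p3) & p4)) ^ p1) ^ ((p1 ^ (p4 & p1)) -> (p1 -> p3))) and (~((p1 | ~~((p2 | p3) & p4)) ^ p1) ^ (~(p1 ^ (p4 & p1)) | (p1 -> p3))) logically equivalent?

equivalent

p1  p2  p3  p4  |  φ  ψ
1   1   1   1   |  0  0
1   1   1   0   |  0  0
1   1   0   1   |  0  0
1   1   0   0   |  1  1
1   0   1   1   |  0  0
1   0   1   0   |  0  0
1   0   0   1   |  0  0
1   0   0   0   |  1  1
0   1   1   1   |  1  1
0   1   1   0   |  0  0
0   1   0   1   |  1  1
0   1   0   0   |  0  0
0   0   1   1   |  1  1
0   0   1   0   |  0  0
0   0   0   1   |  0  0
0   0   0   0   |  0  0
The columns for φ and ψ agree on every row, so they are logically equivalent.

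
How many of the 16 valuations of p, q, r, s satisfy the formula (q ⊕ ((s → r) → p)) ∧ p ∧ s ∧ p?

2

p | q | r | s | φ
- | - | - | - | -
0 | 0 | 0 | 0 | 0
0 | 0 | 0 | 1 | 0
0 | 0 | 1 | 0 | 0
0 | 0 | 1 | 1 | 0
0 | 1 | 0 | 0 | 0
0 | 1 | 0 | 1 | 0
0 | 1 | 1 | 0 | 0
0 | 1 | 1 | 1 | 0
1 | 0 | 0 | 0 | 0
1 | 0 | 0 | 1 | 1
1 | 0 | 1 | 0 | 0
1 | 0 | 1 | 1 | 1
1 | 1 | 0 | 0 | 0
1 | 1 | 0 | 1 | 0
1 | 1 | 1 | 0 | 0
1 | 1 | 1 | 1 | 0
The formula is true on 2 of the 16 rows.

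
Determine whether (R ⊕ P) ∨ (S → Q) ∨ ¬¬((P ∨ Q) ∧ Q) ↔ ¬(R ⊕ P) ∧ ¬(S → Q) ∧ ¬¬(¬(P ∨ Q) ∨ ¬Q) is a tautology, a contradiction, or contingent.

P | Q | R | S || φ
T | T | T | T || F
T | T | T | F || F
T | T | F | T || F
T | T | F | F || F
T | F | T | T || F
T | F | T | F || F
T | F | F | T || F
T | F | F | F || F
F | T | T | T || F
F | T | T | F || F
F | T | F | T || F
F | T | F | F || F
F | F | T | T || F
F | F | T | F || F
F | F | F | T || F
F | F | F | F || F
Every row is F, so the formula is a contradiction.

contradiction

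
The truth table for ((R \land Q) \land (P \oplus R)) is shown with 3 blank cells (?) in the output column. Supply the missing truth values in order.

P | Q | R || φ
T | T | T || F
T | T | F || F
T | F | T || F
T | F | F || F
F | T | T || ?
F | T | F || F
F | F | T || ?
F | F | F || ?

T, F, F

Row P=F, Q=T, R=T: (R \land Q) = T, (P \oplus R) = T, so the formula = T.
Row P=F, Q=F, R=T: (R \land Q) = F, (P \oplus R) = T, so the formula = F.
Row P=F, Q=F, R=F: (R \land Q) = F, (P \oplus R) = F, so the formula = F.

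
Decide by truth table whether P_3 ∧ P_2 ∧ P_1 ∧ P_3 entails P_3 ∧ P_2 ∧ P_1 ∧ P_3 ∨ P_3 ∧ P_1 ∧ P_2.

 P_1  |  P_2  |  P_3  |   φ   |   ψ  
----- | ----- | ----- | ----- | -----
False | False | False | False | False
False | False |  True | False | False
False |  True | False | False | False
False |  True |  True | False | False
 True | False | False | False | False
 True | False |  True | False | False
 True |  True | False | False | False
 True |  True |  True |  True |  True
In every row where φ is true, ψ is also true, so φ ⊨ ψ.

yes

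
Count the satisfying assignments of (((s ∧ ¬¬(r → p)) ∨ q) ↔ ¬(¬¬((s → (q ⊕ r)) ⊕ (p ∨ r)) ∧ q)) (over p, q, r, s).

7

p  q  r  s  |  (r → p)  ¬(r → p)  ¬¬(r → p)  (s ∧ ¬¬(r → p))  ((s ∧ ¬¬(r → p)) ∨ q)  (q ⊕ r)  (s → (q ⊕ r))  (p ∨ r)  ((s → (q ⊕ r)) ⊕ (p ∨ r))  ¬((s → (q ⊕ r)) ⊕ (p ∨ r))  ¬¬((s → (q ⊕ r)) ⊕ (p ∨ r))  φ
0  0  0  0  |     1        0          1             0                   0               0           1           0                 1                          0                            1               0
0  0  0  1  |     1        0          1             1                   1               0           0           0                 0                          1                            0               1
0  0  1  0  |     0        1          0             0                   0               1           1           1                 0                          1                            0               0
0  0  1  1  |     0        1          0             0                   0               1           1           1                 0                          1                            0               0
0  1  0  0  |     1        0          1             0                   1               1           1           0                 1                          0                            1               0
0  1  0  1  |     1        0          1             1                   1               1           1           0                 1                          0                            1               0
0  1  1  0  |     0        1          0             0                   1               0           1           1                 0                          1                            0               1
0  1  1  1  |     0        1          0             0                   1               0           0           1                 1                          0                            1               0
1  0  0  0  |     1        0          1             0                   0               0           1           1                 0                          1                            0               0
1  0  0  1  |     1        0          1             1                   1               0           0           1                 1                          0                            1               1
1  0  1  0  |     1        0          1             0                   0               1           1           1                 0                          1                            0               0
1  0  1  1  |     1        0          1             1                   1               1           1           1                 0                          1                            0               1
1  1  0  0  |     1        0          1             0                   1               1           1           1                 0                          1                            0               1
1  1  0  1  |     1        0          1             1                   1               1           1           1                 0                          1                            0               1
1  1  1  0  |     1        0          1             0                   1               0           1           1                 0                          1                            0               1
1  1  1  1  |     1        0          1             1                   1               0           0           1                 1                          0                            1               0
The formula is true on 7 of the 16 rows.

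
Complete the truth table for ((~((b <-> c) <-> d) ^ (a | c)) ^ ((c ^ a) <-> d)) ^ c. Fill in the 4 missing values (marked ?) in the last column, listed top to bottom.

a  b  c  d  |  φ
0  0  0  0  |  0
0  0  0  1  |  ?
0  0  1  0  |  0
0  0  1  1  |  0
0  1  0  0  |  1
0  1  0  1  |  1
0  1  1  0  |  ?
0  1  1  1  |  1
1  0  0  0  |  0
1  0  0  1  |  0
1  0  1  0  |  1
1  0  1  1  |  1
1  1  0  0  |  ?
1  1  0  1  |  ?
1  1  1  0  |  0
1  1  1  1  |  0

0, 1, 1, 1

Row a=0, b=0, c=0, d=1: ((~((b <-> c) <-> d) ^ (a | c)) ^ ((c ^ a) <-> d)) = 0, so the formula = 0.
Row a=0, b=1, c=1, d=0: ((~((b <-> c) <-> d) ^ (a | c)) ^ ((c ^ a) <-> d)) = 0, so the formula = 1.
Row a=1, b=1, c=0, d=0: ((~((b <-> c) <-> d) ^ (a | c)) ^ ((c ^ a) <-> d)) = 1, so the formula = 1.
Row a=1, b=1, c=0, d=1: ((~((b <-> c) <-> d) ^ (a | c)) ^ ((c ^ a) <-> d)) = 1, so the formula = 1.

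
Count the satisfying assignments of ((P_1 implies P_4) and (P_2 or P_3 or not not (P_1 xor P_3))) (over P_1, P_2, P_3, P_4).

10

P_1 | P_2 | P_3 | P_4 || φ
 0  |  0  |  0  |  0  || 0
 0  |  0  |  0  |  1  || 0
 0  |  0  |  1  |  0  || 1
 0  |  0  |  1  |  1  || 1
 0  |  1  |  0  |  0  || 1
 0  |  1  |  0  |  1  || 1
 0  |  1  |  1  |  0  || 1
 0  |  1  |  1  |  1  || 1
 1  |  0  |  0  |  0  || 0
 1  |  0  |  0  |  1  || 1
 1  |  0  |  1  |  0  || 0
 1  |  0  |  1  |  1  || 1
 1  |  1  |  0  |  0  || 0
 1  |  1  |  0  |  1  || 1
 1  |  1  |  1  |  0  || 0
 1  |  1  |  1  |  1  || 1
The formula is true on 10 of the 16 rows.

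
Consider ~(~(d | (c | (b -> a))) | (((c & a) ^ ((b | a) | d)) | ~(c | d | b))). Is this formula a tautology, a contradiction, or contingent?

contingent

a  b  c  d     (b -> a)  (c | (b -> a))  (d | (c | (b -> a)))  ~(d | (c | (b -> a)))  (c & a)  (b | a)  ((b | a) | d)  ((c & a) ^ ((b | a) | d))  (c | d | b)  ~(c | d | b)  φ
1  1  1  1        1            1                  1                      0               1        1           1                    0                   1            0        1
1  1  1  0        1            1                  1                      0               1        1           1                    0                   1            0        1
1  1  0  1        1            1                  1                      0               0        1           1                    1                   1            0        0
1  1  0  0        1            1                  1                      0               0        1           1                    1                   1            0        0
1  0  1  1        1            1                  1                      0               1        1           1                    0                   1            0        1
1  0  1  0        1            1                  1                      0               1        1           1                    0                   1            0        1
1  0  0  1        1            1                  1                      0               0        1           1                    1                   1            0        0
1  0  0  0        1            1                  1                      0               0        1           1                    1                   0            1        0
0  1  1  1        0            1                  1                      0               0        1           1                    1                   1            0        0
0  1  1  0        0            1                  1                      0               0        1           1                    1                   1            0        0
0  1  0  1        0            0                  1                      0               0        1           1                    1                   1            0        0
0  1  0  0        0            0                  0                      1               0        1           1                    1                   1            0        0
0  0  1  1        1            1                  1                      0               0        0           1                    1                   1            0        0
0  0  1  0        1            1                  1                      0               0        0           0                    0                   1            0        1
0  0  0  1        1            1                  1                      0               0        0           1                    1                   1            0        0
0  0  0  0        1            1                  1                      0               0        0           0                    0                   0            1        0
5 of 16 rows are 1, so the formula is contingent.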